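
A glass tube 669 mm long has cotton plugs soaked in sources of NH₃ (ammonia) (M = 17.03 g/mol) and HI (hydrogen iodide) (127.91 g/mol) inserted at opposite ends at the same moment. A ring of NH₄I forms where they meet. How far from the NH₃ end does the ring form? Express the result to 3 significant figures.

Graham's law gives d_NH₃/d_HI = rate_NH₃/rate_HI = √(M_HI/M_NH₃) = √(127.91/17.03) = 2.741.
With d_NH₃ + d_HI = 669 mm, d_HI = 669/(1 + 2.741) = 178.8 mm.
d_NH₃ = 669 − 178.8 = 490 mm.

490 mm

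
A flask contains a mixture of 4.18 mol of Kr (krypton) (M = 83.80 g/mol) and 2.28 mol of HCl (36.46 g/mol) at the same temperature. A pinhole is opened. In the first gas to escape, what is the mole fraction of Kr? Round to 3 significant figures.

0.547

The effusion rate of species i is ∝ p_i/√M_i ∝ n_i/√M_i.
x_Kr(eff) = (n_Kr/√M_Kr) / (n_Kr/√M_Kr + n_HCl/√M_HCl)
= (4.18/√83.80) / (4.18/√83.80 + 2.28/√36.46) = 0.4566/(0.4566 + 0.3776) = 0.547.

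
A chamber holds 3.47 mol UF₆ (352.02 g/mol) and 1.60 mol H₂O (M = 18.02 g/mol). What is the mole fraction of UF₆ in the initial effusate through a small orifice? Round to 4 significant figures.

Each component's effusion rate ∝ (its partial pressure)·(1/√M) ∝ n_i/√M_i.
x_UF₆(eff) = (n_UF₆/√M_UF₆) / (n_UF₆/√M_UF₆ + n_H₂O/√M_H₂O)
= (3.47/√352.02) / (3.47/√352.02 + 1.60/√18.02) = 0.1849/(0.1849 + 0.3769) = 0.3292.

0.3292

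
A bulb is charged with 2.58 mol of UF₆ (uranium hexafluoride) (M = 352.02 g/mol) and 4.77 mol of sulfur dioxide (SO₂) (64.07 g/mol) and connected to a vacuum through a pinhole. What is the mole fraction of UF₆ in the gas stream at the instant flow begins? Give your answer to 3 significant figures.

Effusion rate of each component ∝ n_i/√M_i (partial pressure × 1/√M).
Mole fraction of UF₆ in the effusate = (n_UF₆/√M_UF₆) / (n_UF₆/√M_UF₆ + n_SO₂/√M_SO₂)
= (2.58/√352.02) / (2.58/√352.02 + 4.77/√64.07) = 0.1375/(0.1375 + 0.5959) = 0.187.

0.187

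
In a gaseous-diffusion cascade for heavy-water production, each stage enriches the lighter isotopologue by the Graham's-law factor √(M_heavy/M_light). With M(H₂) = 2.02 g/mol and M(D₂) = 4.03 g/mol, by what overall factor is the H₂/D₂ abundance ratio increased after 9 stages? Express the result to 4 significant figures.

The single-stage factor is √(M_heavy/M_light), so 9 stages give [√(4.03/2.02)]^9 = (4.03/2.02)^(9/2).
= 1.99505^(9/2) = 22.38.

22.38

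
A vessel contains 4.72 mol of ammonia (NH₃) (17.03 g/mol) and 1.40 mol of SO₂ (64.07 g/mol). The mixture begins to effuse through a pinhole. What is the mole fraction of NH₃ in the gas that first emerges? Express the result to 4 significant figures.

0.8674

Each component's effusion rate ∝ (its partial pressure)·(1/√M) ∝ n_i/√M_i.
x_NH₃(eff) = (n_NH₃/√M_NH₃) / (n_NH₃/√M_NH₃ + n_SO₂/√M_SO₂)
= (4.72/√17.03) / (4.72/√17.03 + 1.40/√64.07) = 1.144/(1.144 + 0.1749) = 0.8674.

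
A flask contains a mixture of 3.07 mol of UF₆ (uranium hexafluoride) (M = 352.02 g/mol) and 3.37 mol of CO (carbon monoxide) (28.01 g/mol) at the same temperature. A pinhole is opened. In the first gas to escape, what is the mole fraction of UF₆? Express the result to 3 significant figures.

0.204

Rate_i ∝ x_i/√M_i (Graham's law weighted by mole fraction), so the effusate composition follows n_i/√M_i.
So x_UF₆ in the escaping gas = (n_UF₆/√M_UF₆) / Σ(n_i/√M_i)
= (3.07/√352.02) / (3.07/√352.02 + 3.37/√28.01) = 0.1636/(0.1636 + 0.6368) = 0.204.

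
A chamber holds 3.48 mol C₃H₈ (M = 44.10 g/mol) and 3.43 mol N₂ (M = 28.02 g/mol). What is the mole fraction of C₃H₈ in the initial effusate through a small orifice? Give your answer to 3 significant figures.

Each component's effusion rate ∝ (its partial pressure)·(1/√M) ∝ n_i/√M_i.
Mole fraction of C₃H₈ in the effusate = (n_C₃H₈/√M_C₃H₈) / (n_C₃H₈/√M_C₃H₈ + n_N₂/√M_N₂)
= (3.48/√44.10) / (3.48/√44.10 + 3.43/√28.02) = 0.5240/(0.5240 + 0.6480) = 0.447.

0.447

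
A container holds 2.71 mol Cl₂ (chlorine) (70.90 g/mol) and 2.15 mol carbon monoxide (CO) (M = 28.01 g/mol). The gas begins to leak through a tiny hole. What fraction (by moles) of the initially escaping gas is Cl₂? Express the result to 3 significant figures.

Rate_i ∝ x_i/√M_i (Graham's law weighted by mole fraction), so the effusate composition follows n_i/√M_i.
Mole fraction of Cl₂ in the effusate = (n_Cl₂/√M_Cl₂) / (n_Cl₂/√M_Cl₂ + n_CO/√M_CO)
= (2.71/√70.90) / (2.71/√70.90 + 2.15/√28.01) = 0.3218/(0.3218 + 0.4062) = 0.442.

0.442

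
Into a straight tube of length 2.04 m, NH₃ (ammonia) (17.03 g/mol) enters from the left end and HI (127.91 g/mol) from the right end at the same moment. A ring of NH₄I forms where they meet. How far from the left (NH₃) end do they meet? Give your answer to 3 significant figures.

In equal time, each gas travels a distance ∝ its rate ∝ 1/√M, so d_NH₃/d_HI = √(M_HI/M_NH₃) = √(127.91/17.03) = 2.741.
With d_NH₃ + d_HI = 2.04 m, d_HI = 2.04/(1 + 2.741) = 0.5454 m.
d_NH₃ = 2.04 − 0.5454 = 1.49 m.

1.49 m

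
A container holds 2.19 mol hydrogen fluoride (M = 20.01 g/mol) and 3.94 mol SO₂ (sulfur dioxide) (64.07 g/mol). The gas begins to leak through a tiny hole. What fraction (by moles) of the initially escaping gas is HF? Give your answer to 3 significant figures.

0.499

The effusion rate of species i is ∝ p_i/√M_i ∝ n_i/√M_i.
x_HF(eff) = (n_HF/√M_HF) / (n_HF/√M_HF + n_SO₂/√M_SO₂)
= (2.19/√20.01) / (2.19/√20.01 + 3.94/√64.07) = 0.4896/(0.4896 + 0.4922) = 0.499.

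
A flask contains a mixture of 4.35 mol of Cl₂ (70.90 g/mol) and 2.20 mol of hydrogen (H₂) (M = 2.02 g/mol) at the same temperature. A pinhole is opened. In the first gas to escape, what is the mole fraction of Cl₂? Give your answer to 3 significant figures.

Rate_i ∝ x_i/√M_i (Graham's law weighted by mole fraction), so the effusate composition follows n_i/√M_i.
x_Cl₂(eff) = (n_Cl₂/√M_Cl₂) / (n_Cl₂/√M_Cl₂ + n_H₂/√M_H₂)
= (4.35/√70.90) / (4.35/√70.90 + 2.20/√2.02) = 0.5166/(0.5166 + 1.548) = 0.250.

0.250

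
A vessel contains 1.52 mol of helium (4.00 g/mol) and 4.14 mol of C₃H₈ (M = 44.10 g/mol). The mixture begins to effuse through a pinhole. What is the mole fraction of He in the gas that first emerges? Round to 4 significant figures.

0.5494

Rate_i ∝ x_i/√M_i (Graham's law weighted by mole fraction), so the effusate composition follows n_i/√M_i.
So x_He in the escaping gas = (n_He/√M_He) / Σ(n_i/√M_i)
= (1.52/√4.00) / (1.52/√4.00 + 4.14/√44.10) = 0.7600/(0.7600 + 0.6234) = 0.5494.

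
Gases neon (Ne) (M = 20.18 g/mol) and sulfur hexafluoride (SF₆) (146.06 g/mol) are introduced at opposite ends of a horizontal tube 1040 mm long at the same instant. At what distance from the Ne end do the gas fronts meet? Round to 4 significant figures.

Graham's law gives d_Ne/d_SF₆ = rate_Ne/rate_SF₆ = √(M_SF₆/M_Ne) = √(146.06/20.18) = 2.690.
With d_Ne + d_SF₆ = 1040 mm, d_SF₆ = 1040/(1 + 2.690) = 281.8 mm.
d_Ne = 1040 − 281.8 = 758.2 mm.

758.2 mm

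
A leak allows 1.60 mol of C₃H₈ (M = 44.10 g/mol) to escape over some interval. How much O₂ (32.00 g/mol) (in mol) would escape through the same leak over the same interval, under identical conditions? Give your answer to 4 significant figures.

1.878 mol

From Graham's law, rate_O₂/rate_C₃H₈ = √(M_C₃H₈/M_O₂) = √(44.10/32.00) = √1.378 = 1.174.
So the amount for O₂ is 1.60 × 1.174 = 1.878 mol.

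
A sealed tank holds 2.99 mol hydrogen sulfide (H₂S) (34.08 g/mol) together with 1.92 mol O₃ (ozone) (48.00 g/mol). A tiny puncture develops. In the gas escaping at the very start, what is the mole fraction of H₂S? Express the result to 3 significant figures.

The effusion rate of species i is ∝ p_i/√M_i ∝ n_i/√M_i.
Mole fraction of H₂S in the effusate = (n_H₂S/√M_H₂S) / (n_H₂S/√M_H₂S + n_O₃/√M_O₃)
= (2.99/√34.08) / (2.99/√34.08 + 1.92/√48.00) = 0.5122/(0.5122 + 0.2771) = 0.649.

0.649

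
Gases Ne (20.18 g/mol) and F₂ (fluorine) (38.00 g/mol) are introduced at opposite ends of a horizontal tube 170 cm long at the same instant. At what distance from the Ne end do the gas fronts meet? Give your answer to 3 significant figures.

98.3 cm

In equal time, each gas travels a distance ∝ its rate ∝ 1/√M, so d_Ne/d_F₂ = √(M_F₂/M_Ne) = √(38.00/20.18) = 1.372.
With d_Ne + d_F₂ = 170 cm, d_F₂ = 170/(1 + 1.372) = 71.66 cm.
d_Ne = 170 − 71.66 = 98.3 cm.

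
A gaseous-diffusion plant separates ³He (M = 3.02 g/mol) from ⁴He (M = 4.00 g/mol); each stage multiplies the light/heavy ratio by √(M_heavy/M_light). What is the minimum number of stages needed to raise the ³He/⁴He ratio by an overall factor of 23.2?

23

With α = √(4.00/3.02) per stage, ln α = ½ ln(1.32450) = 0.1405.
Need α^N ≥ 23.2 ⇒ N ≥ ln(23.2) / ln α = 3.144 / 0.1405 = 22.38.
Rounding up, N = 23 stages.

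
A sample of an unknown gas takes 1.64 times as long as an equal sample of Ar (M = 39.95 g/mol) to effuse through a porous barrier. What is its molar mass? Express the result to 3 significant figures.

Since effusion rate ∝ 1/√M, t_X/t_Ar = √(M_X/M_Ar).
1.64 = √(M_X/39.95)
M_X = 39.95 × 1.64² = 39.95 × 2.690 = 107 g/mol

107 g/mol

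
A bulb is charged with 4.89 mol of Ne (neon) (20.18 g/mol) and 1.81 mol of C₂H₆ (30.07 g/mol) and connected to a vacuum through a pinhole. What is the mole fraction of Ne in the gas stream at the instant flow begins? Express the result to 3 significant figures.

Rate_i ∝ x_i/√M_i (Graham's law weighted by mole fraction), so the effusate composition follows n_i/√M_i.
So x_Ne in the escaping gas = (n_Ne/√M_Ne) / Σ(n_i/√M_i)
= (4.89/√20.18) / (4.89/√20.18 + 1.81/√30.07) = 1.089/(1.089 + 0.3301) = 0.767.

0.767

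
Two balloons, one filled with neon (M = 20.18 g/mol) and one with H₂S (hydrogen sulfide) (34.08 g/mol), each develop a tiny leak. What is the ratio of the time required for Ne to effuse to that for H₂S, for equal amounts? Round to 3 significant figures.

Using Graham's law: t_Ne/t_H₂S = √(M_Ne/M_H₂S) = √(20.18/34.08) = √0.5921 = 0.770.

0.770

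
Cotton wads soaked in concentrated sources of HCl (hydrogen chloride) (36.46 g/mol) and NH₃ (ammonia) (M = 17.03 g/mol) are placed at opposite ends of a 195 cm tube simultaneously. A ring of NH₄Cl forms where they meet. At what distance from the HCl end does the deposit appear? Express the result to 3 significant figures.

Graham's law gives d_HCl/d_NH₃ = rate_HCl/rate_NH₃ = √(M_NH₃/M_HCl) = √(17.03/36.46) = 0.6834.
With d_HCl + d_NH₃ = 195 cm, d_NH₃ = 195/(1 + 0.6834) = 115.8 cm.
d_HCl = 195 − 115.8 = 79.2 cm.

79.2 cm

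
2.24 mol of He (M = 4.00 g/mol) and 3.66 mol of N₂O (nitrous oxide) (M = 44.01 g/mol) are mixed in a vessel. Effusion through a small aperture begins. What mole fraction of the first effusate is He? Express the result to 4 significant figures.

0.6700

Each component's effusion rate ∝ (its partial pressure)·(1/√M) ∝ n_i/√M_i.
x_He(eff) = (n_He/√M_He) / (n_He/√M_He + n_N₂O/√M_N₂O)
= (2.24/√4.00) / (2.24/√4.00 + 3.66/√44.01) = 1.120/(1.120 + 0.5517) = 0.6700.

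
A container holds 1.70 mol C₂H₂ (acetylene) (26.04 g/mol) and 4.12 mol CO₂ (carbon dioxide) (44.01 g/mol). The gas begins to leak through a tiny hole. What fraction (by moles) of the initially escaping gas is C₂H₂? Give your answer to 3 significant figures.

0.349

The effusion rate of species i is ∝ p_i/√M_i ∝ n_i/√M_i.
So x_C₂H₂ in the escaping gas = (n_C₂H₂/√M_C₂H₂) / Σ(n_i/√M_i)
= (1.70/√26.04) / (1.70/√26.04 + 4.12/√44.01) = 0.3331/(0.3331 + 0.6210) = 0.349.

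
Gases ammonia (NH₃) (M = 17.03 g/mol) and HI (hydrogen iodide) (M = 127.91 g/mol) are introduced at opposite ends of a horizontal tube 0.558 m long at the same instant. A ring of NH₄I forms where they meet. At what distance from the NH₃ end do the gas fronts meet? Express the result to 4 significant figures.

The fronts meet when d_NH₃ + d_HI = L with d_NH₃/d_HI = √(M_HI/M_NH₃) (Graham's law). Here √(M_HI/M_NH₃) = √(127.91/17.03) = 2.741.
With d_NH₃ + d_HI = 0.558 m, d_HI = 0.558/(1 + 2.741) = 0.1492 m.
d_NH₃ = 0.558 − 0.1492 = 0.4088 m.

0.4088 m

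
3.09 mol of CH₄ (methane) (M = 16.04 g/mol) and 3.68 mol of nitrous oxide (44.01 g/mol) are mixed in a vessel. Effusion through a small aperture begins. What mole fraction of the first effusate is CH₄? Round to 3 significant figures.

0.582

Rate_i ∝ x_i/√M_i (Graham's law weighted by mole fraction), so the effusate composition follows n_i/√M_i.
x_CH₄(eff) = (n_CH₄/√M_CH₄) / (n_CH₄/√M_CH₄ + n_N₂O/√M_N₂O)
= (3.09/√16.04) / (3.09/√16.04 + 3.68/√44.01) = 0.7715/(0.7715 + 0.5547) = 0.582.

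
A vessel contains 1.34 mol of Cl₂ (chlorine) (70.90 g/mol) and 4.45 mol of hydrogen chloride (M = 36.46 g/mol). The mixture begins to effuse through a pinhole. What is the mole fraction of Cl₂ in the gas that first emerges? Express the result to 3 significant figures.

0.178

Effusion rate of each component ∝ n_i/√M_i (partial pressure × 1/√M).
So x_Cl₂ in the escaping gas = (n_Cl₂/√M_Cl₂) / Σ(n_i/√M_i)
= (1.34/√70.90) / (1.34/√70.90 + 4.45/√36.46) = 0.1591/(0.1591 + 0.7370) = 0.178.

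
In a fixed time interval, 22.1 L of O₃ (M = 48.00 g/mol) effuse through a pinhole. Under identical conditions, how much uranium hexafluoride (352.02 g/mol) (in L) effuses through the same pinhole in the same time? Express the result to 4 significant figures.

Since effusion rate ∝ 1/√M, rate_UF₆/rate_O₃ = √(M_O₃/M_UF₆) = √(48.00/352.02) = √0.1364 = 0.3693.
So the volume for UF₆ is 22.1 × 0.3693 = 8.161 L.

8.161 L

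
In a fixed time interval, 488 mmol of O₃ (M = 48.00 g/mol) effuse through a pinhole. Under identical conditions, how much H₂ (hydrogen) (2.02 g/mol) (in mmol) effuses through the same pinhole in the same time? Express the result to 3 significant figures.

2380 mmol

From Graham's law, rate_H₂/rate_O₃ = √(M_O₃/M_H₂) = √(48.00/2.02) = √23.76 = 4.875.
So the amount for H₂ is 488 × 4.875 = 2380 mmol.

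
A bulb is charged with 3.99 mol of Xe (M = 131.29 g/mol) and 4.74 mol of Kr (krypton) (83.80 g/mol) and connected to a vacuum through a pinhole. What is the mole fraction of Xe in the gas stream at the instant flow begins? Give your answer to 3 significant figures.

Each component's effusion rate ∝ (its partial pressure)·(1/√M) ∝ n_i/√M_i.
So x_Xe in the escaping gas = (n_Xe/√M_Xe) / Σ(n_i/√M_i)
= (3.99/√131.29) / (3.99/√131.29 + 4.74/√83.80) = 0.3482/(0.3482 + 0.5178) = 0.402.

0.402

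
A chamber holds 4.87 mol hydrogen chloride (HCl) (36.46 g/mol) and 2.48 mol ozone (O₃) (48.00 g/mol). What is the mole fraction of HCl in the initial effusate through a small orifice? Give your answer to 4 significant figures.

Effusion rate of each component ∝ n_i/√M_i (partial pressure × 1/√M).
Mole fraction of HCl in the effusate = (n_HCl/√M_HCl) / (n_HCl/√M_HCl + n_O₃/√M_O₃)
= (4.87/√36.46) / (4.87/√36.46 + 2.48/√48.00) = 0.8065/(0.8065 + 0.3580) = 0.6926.

0.6926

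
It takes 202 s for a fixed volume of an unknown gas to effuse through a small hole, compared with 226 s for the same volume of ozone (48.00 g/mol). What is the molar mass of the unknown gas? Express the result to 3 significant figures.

Since effusion rate ∝ 1/√M, t_X/t_O₃ = √(M_X/M_O₃).
202/226 = 0.8938 = √(M_X/48.00)
M_X = 48.00 × 0.8938² = 48.00 × 0.7989 = 38.3 g/mol

38.3 g/mol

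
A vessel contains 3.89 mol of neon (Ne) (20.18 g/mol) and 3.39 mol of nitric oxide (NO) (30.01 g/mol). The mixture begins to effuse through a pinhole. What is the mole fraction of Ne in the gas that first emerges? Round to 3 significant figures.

Rate_i ∝ x_i/√M_i (Graham's law weighted by mole fraction), so the effusate composition follows n_i/√M_i.
So x_Ne in the escaping gas = (n_Ne/√M_Ne) / Σ(n_i/√M_i)
= (3.89/√20.18) / (3.89/√20.18 + 3.39/√30.01) = 0.8659/(0.8659 + 0.6188) = 0.583.

0.583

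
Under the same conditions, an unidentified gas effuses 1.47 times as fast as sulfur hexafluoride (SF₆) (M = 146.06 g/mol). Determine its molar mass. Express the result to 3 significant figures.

67.6 g/mol

Using Graham's law: rate_X/rate_SF₆ = √(M_SF₆/M_X).
1.47 = √(146.06/M_X)
M_X = 146.06 / 1.47² = 146.06 / 2.161 = 67.6 g/mol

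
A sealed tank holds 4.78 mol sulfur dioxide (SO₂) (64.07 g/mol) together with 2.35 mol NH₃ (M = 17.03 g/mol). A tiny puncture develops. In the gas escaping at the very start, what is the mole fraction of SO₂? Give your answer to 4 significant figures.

0.5119

The effusion rate of species i is ∝ p_i/√M_i ∝ n_i/√M_i.
Mole fraction of SO₂ in the effusate = (n_SO₂/√M_SO₂) / (n_SO₂/√M_SO₂ + n_NH₃/√M_NH₃)
= (4.78/√64.07) / (4.78/√64.07 + 2.35/√17.03) = 0.5972/(0.5972 + 0.5695) = 0.5119.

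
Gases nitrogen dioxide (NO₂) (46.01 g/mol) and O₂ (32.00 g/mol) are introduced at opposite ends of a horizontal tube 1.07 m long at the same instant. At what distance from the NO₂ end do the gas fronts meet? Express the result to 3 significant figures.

The fronts meet when d_NO₂ + d_O₂ = L with d_NO₂/d_O₂ = √(M_O₂/M_NO₂) (Graham's law). Here √(M_O₂/M_NO₂) = √(32.00/46.01) = 0.8340.
With d_NO₂ + d_O₂ = 1.07 m, d_O₂ = 1.07/(1 + 0.8340) = 0.5834 m.
d_NO₂ = 1.07 − 0.5834 = 0.487 m.

0.487 m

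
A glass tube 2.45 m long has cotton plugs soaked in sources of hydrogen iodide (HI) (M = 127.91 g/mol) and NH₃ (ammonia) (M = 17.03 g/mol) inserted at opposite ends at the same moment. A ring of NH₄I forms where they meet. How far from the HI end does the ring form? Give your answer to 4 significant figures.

0.6550 m

Graham's law gives d_HI/d_NH₃ = rate_HI/rate_NH₃ = √(M_NH₃/M_HI) = √(17.03/127.91) = 0.3649.
With d_HI + d_NH₃ = 2.45 m, d_NH₃ = 2.45/(1 + 0.3649) = 1.795 m.
d_HI = 2.45 − 1.795 = 0.6550 m.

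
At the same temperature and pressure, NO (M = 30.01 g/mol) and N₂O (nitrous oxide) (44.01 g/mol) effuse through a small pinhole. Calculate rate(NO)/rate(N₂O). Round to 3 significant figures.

1.21

From Graham's law, rate_NO/rate_N₂O = √(M_N₂O/M_NO) = √(44.01/30.01) = √1.467 = 1.21.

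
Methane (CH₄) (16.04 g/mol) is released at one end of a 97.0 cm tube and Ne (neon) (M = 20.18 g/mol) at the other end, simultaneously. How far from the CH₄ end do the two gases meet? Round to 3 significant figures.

51.3 cm

The fronts meet when d_CH₄ + d_Ne = L with d_CH₄/d_Ne = √(M_Ne/M_CH₄) (Graham's law). Here √(M_Ne/M_CH₄) = √(20.18/16.04) = 1.122.
With d_CH₄ + d_Ne = 97.0 cm, d_Ne = 97.0/(1 + 1.122) = 45.72 cm.
d_CH₄ = 97.0 − 45.72 = 51.3 cm.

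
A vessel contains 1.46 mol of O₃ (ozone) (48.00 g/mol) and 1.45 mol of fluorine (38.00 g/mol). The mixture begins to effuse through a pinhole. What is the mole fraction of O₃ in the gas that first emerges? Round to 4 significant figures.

Each component's effusion rate ∝ (its partial pressure)·(1/√M) ∝ n_i/√M_i.
x_O₃(eff) = (n_O₃/√M_O₃) / (n_O₃/√M_O₃ + n_F₂/√M_F₂)
= (1.46/√48.00) / (1.46/√48.00 + 1.45/√38.00) = 0.2107/(0.2107 + 0.2352) = 0.4725.

0.4725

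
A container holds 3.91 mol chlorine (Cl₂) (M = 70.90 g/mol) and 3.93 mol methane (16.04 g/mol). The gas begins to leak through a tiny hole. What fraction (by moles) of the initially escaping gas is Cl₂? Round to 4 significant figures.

Rate_i ∝ x_i/√M_i (Graham's law weighted by mole fraction), so the effusate composition follows n_i/√M_i.
So x_Cl₂ in the escaping gas = (n_Cl₂/√M_Cl₂) / Σ(n_i/√M_i)
= (3.91/√70.90) / (3.91/√70.90 + 3.93/√16.04) = 0.4644/(0.4644 + 0.9813) = 0.3212.

0.3212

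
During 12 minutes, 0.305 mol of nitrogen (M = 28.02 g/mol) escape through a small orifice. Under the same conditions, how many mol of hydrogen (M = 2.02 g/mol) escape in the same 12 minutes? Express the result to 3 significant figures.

1.14 mol

From Graham's law, rate_H₂/rate_N₂ = √(M_N₂/M_H₂) = √(28.02/2.02) = √13.87 = 3.724.
So the amount for H₂ is 0.305 × 3.724 = 1.14 mol.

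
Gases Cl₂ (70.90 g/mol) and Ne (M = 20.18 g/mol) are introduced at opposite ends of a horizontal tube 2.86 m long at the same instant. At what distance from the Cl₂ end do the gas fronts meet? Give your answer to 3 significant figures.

In equal time, each gas travels a distance ∝ its rate ∝ 1/√M, so d_Cl₂/d_Ne = √(M_Ne/M_Cl₂) = √(20.18/70.90) = 0.5335.
With d_Cl₂ + d_Ne = 2.86 m, d_Ne = 2.86/(1 + 0.5335) = 1.865 m.
d_Cl₂ = 2.86 − 1.865 = 0.995 m.

0.995 m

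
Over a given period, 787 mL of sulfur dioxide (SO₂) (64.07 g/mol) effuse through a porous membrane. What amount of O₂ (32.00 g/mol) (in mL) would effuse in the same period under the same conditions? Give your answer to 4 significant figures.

From Graham's law, rate_O₂/rate_SO₂ = √(M_SO₂/M_O₂) = √(64.07/32.00) = √2.002 = 1.415.
So the volume for O₂ is 787 × 1.415 = 1114 mL.

1114 mL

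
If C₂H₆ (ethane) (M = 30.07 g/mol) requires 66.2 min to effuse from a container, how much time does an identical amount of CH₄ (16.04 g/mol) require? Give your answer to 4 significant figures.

Since effusion rate ∝ 1/√M, t_CH₄/t_C₂H₆ = √(M_CH₄/M_C₂H₆) = √(16.04/30.07) = √0.5334 = 0.7304.
So the time for CH₄ is 66.2 × 0.7304 = 48.35 min.

48.35 min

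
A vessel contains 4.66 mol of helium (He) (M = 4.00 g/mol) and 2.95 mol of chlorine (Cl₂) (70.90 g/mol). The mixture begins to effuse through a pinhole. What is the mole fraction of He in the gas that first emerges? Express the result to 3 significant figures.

0.869

The effusion rate of species i is ∝ p_i/√M_i ∝ n_i/√M_i.
Mole fraction of He in the effusate = (n_He/√M_He) / (n_He/√M_He + n_Cl₂/√M_Cl₂)
= (4.66/√4.00) / (4.66/√4.00 + 2.95/√70.90) = 2.330/(2.330 + 0.3503) = 0.869.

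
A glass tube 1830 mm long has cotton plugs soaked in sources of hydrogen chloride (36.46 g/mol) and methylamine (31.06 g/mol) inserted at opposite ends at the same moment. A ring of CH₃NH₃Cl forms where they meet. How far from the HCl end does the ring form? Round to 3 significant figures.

Graham's law gives d_HCl/d_CH₃NH₂ = rate_HCl/rate_CH₃NH₂ = √(M_CH₃NH₂/M_HCl) = √(31.06/36.46) = 0.9230.
With d_HCl + d_CH₃NH₂ = 1830 mm, d_CH₃NH₂ = 1830/(1 + 0.9230) = 951.6 mm.
d_HCl = 1830 − 951.6 = 878 mm.

878 mm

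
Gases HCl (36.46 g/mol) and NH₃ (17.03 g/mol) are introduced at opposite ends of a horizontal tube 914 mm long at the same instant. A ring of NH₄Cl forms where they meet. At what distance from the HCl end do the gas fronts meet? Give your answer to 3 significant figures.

Distances travelled in equal time are proportional to diffusion rates, so d_HCl/d_NH₃ = √(M_NH₃/M_HCl) = √(17.03/36.46) = 0.6834.
With d_HCl + d_NH₃ = 914 mm, d_NH₃ = 914/(1 + 0.6834) = 542.9 mm.
d_HCl = 914 − 542.9 = 371 mm.

371 mm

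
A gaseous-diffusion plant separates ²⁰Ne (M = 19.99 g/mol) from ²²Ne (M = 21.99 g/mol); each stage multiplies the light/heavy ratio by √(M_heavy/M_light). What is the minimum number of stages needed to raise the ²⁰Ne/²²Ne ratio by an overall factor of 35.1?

Single-stage factor α = √(21.99/19.99), so ln α = ½ ln(1.10005) = 0.04768.
Need α^N ≥ 35.1 ⇒ N ≥ ln(35.1) / ln α = 3.558 / 0.04768 = 74.63.
Minimum whole number of stages: N = 75.

75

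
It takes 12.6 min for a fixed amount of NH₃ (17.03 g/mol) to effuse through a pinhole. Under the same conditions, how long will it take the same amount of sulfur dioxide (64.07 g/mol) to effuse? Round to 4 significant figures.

24.44 min

Since effusion rate ∝ 1/√M, t_SO₂/t_NH₃ = √(M_SO₂/M_NH₃) = √(64.07/17.03) = √3.762 = 1.940.
So the time for SO₂ is 12.6 × 1.940 = 24.44 min.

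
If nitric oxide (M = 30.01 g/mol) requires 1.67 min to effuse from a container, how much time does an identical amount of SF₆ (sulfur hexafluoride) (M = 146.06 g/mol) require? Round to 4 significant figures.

3.684 min

From Graham's law, t_SF₆/t_NO = √(M_SF₆/M_NO) = √(146.06/30.01) = √4.867 = 2.206.
So the time for SF₆ is 1.67 × 2.206 = 3.684 min.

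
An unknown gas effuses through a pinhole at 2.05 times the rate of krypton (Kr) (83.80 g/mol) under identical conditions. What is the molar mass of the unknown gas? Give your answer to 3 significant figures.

By Graham's law, rate_X/rate_Kr = √(M_Kr/M_X).
2.05 = √(83.80/M_X)
M_X = 83.80 / 2.05² = 83.80 / 4.202 = 19.9 g/mol

19.9 g/mol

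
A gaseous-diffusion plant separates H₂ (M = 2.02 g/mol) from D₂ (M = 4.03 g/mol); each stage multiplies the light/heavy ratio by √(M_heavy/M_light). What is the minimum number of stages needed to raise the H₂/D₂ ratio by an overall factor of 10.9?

7

Per stage α = (4.03/2.02)^(1/2) = 1.99505^0.5, giving ln α = 0.3453.
Need α^N ≥ 10.9 ⇒ N ≥ ln(10.9) / ln α = 2.389 / 0.3453 = 6.92.
Minimum whole number of stages: N = 7.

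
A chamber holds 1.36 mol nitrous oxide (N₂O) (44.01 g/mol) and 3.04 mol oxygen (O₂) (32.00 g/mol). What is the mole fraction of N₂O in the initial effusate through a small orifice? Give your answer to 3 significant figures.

Rate_i ∝ x_i/√M_i (Graham's law weighted by mole fraction), so the effusate composition follows n_i/√M_i.
Mole fraction of N₂O in the effusate = (n_N₂O/√M_N₂O) / (n_N₂O/√M_N₂O + n_O₂/√M_O₂)
= (1.36/√44.01) / (1.36/√44.01 + 3.04/√32.00) = 0.2050/(0.2050 + 0.5374) = 0.276.

0.276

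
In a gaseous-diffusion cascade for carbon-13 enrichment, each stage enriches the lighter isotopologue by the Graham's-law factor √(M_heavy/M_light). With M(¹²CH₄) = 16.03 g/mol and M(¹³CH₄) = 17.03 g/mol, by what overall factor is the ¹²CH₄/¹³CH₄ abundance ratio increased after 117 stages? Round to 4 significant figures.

Overall factor = α^117 with α = √(17.03/16.03), i.e. (17.03/16.03)^(117/2).
= 1.06238^(117/2) = 34.47.

34.47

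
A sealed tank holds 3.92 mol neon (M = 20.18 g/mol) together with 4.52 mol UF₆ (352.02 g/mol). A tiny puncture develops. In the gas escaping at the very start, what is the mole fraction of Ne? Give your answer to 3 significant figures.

0.784

Effusion rate of each component ∝ n_i/√M_i (partial pressure × 1/√M).
x_Ne(eff) = (n_Ne/√M_Ne) / (n_Ne/√M_Ne + n_UF₆/√M_UF₆)
= (3.92/√20.18) / (3.92/√20.18 + 4.52/√352.02) = 0.8726/(0.8726 + 0.2409) = 0.784.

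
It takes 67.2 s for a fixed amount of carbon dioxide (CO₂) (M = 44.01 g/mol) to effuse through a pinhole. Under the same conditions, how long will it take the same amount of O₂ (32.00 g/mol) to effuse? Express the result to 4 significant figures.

57.30 s

From Graham's law, t_O₂/t_CO₂ = √(M_O₂/M_CO₂) = √(32.00/44.01) = √0.7271 = 0.8527.
So the time for O₂ is 67.2 × 0.8527 = 57.30 s.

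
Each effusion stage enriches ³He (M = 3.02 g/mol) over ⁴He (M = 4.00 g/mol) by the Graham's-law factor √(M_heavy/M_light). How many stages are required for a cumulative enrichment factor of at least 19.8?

22

With α = √(4.00/3.02) per stage, ln α = ½ ln(1.32450) = 0.1405.
Need α^N ≥ 19.8 ⇒ N ≥ ln(19.8) / ln α = 2.986 / 0.1405 = 21.25.
Minimum whole number of stages: N = 22.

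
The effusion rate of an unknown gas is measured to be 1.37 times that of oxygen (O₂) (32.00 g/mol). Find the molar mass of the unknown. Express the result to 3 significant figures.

Since effusion rate ∝ 1/√M, rate_X/rate_O₂ = √(M_O₂/M_X).
1.37 = √(32.00/M_X)
M_X = 32.00 / 1.37² = 32.00 / 1.877 = 17.0 g/mol

17.0 g/mol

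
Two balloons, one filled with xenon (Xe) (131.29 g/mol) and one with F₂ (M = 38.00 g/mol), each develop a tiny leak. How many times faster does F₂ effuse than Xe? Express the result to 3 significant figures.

1.86

Using Graham's law: rate_F₂/rate_Xe = √(M_Xe/M_F₂) = √(131.29/38.00) = √3.455 = 1.86.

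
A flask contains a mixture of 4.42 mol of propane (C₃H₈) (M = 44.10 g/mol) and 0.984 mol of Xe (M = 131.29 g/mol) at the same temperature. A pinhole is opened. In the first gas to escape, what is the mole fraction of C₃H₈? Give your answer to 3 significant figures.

Effusion rate of each component ∝ n_i/√M_i (partial pressure × 1/√M).
x_C₃H₈(eff) = (n_C₃H₈/√M_C₃H₈) / (n_C₃H₈/√M_C₃H₈ + n_Xe/√M_Xe)
= (4.42/√44.10) / (4.42/√44.10 + 0.984/√131.29) = 0.6656/(0.6656 + 0.08588) = 0.886.

0.886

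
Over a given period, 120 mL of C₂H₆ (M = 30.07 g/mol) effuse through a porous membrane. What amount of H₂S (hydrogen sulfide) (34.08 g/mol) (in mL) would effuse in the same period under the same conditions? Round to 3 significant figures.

From Graham's law, rate_H₂S/rate_C₂H₆ = √(M_C₂H₆/M_H₂S) = √(30.07/34.08) = √0.8823 = 0.9393.
So the volume for H₂S is 120 × 0.9393 = 113 mL.

113 mL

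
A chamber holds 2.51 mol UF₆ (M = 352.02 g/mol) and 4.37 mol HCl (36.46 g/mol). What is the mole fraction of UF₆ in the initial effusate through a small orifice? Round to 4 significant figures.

The effusion rate of species i is ∝ p_i/√M_i ∝ n_i/√M_i.
x_UF₆(eff) = (n_UF₆/√M_UF₆) / (n_UF₆/√M_UF₆ + n_HCl/√M_HCl)
= (2.51/√352.02) / (2.51/√352.02 + 4.37/√36.46) = 0.1338/(0.1338 + 0.7237) = 0.1560.

0.1560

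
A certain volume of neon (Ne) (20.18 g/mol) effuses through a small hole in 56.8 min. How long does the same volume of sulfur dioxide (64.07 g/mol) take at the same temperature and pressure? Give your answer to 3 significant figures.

101 min

From Graham's law, t_SO₂/t_Ne = √(M_SO₂/M_Ne) = √(64.07/20.18) = √3.175 = 1.782.
So the time for SO₂ is 56.8 × 1.782 = 101 min.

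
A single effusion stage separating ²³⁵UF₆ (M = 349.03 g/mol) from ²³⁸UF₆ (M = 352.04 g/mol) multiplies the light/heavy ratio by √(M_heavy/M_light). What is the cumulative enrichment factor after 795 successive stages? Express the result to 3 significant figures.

30.4

After 795 stages the ratio has grown by (√(352.04/349.03))^795 = (352.04/349.03)^(795/2).
= 1.00862^(795/2) = 30.4.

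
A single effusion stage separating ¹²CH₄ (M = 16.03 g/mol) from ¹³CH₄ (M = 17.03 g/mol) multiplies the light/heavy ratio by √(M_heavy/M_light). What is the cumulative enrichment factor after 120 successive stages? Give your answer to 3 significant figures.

37.7

Each stage multiplies the ratio by α = √(17.03/16.03), so after 120 stages the overall factor is α^120 = (17.03/16.03)^(120/2).
= 1.06238^60 = 37.7.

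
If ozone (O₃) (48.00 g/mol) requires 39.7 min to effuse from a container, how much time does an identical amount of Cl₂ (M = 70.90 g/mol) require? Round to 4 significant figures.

48.25 min

From Graham's law, t_Cl₂/t_O₃ = √(M_Cl₂/M_O₃) = √(70.90/48.00) = √1.477 = 1.215.
So the time for Cl₂ is 39.7 × 1.215 = 48.25 min.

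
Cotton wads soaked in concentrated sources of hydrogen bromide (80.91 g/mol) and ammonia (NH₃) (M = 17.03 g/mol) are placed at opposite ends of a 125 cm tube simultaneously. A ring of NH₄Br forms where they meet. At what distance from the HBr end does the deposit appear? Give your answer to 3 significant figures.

39.3 cm

Distances travelled in equal time are proportional to diffusion rates, so d_HBr/d_NH₃ = √(M_NH₃/M_HBr) = √(17.03/80.91) = 0.4588.
With d_HBr + d_NH₃ = 125 cm, d_NH₃ = 125/(1 + 0.4588) = 85.69 cm.
d_HBr = 125 − 85.69 = 39.3 cm.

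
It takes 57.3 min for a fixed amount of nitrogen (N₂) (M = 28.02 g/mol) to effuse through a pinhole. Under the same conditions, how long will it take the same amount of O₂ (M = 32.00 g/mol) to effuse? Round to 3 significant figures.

61.2 min

From Graham's law, t_O₂/t_N₂ = √(M_O₂/M_N₂) = √(32.00/28.02) = √1.142 = 1.069.
So the time for O₂ is 57.3 × 1.069 = 61.2 min.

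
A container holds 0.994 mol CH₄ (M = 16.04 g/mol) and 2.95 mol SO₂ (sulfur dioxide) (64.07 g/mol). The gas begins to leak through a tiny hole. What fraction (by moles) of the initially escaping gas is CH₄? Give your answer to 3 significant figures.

0.402

Rate_i ∝ x_i/√M_i (Graham's law weighted by mole fraction), so the effusate composition follows n_i/√M_i.
So x_CH₄ in the escaping gas = (n_CH₄/√M_CH₄) / Σ(n_i/√M_i)
= (0.994/√16.04) / (0.994/√16.04 + 2.95/√64.07) = 0.2482/(0.2482 + 0.3685) = 0.402.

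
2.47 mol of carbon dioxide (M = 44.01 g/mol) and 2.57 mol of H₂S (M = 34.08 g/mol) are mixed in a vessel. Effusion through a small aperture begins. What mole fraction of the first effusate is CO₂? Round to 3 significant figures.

0.458

Effusion rate of each component ∝ n_i/√M_i (partial pressure × 1/√M).
x_CO₂(eff) = (n_CO₂/√M_CO₂) / (n_CO₂/√M_CO₂ + n_H₂S/√M_H₂S)
= (2.47/√44.01) / (2.47/√44.01 + 2.57/√34.08) = 0.3723/(0.3723 + 0.4402) = 0.458.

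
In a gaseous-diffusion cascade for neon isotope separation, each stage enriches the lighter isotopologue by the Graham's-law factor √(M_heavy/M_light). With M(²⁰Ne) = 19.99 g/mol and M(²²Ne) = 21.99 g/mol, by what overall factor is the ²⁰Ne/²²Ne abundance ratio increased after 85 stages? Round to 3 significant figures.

57.5

Each stage multiplies the ratio by α = √(21.99/19.99), so after 85 stages the overall factor is α^85 = (21.99/19.99)^(85/2).
= 1.10005^(85/2) = 57.5.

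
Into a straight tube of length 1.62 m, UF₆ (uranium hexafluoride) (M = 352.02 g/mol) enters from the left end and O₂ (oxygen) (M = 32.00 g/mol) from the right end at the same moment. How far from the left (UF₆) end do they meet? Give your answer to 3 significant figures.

Distances travelled in equal time are proportional to diffusion rates, so d_UF₆/d_O₂ = √(M_O₂/M_UF₆) = √(32.00/352.02) = 0.3015.
With d_UF₆ + d_O₂ = 1.62 m, d_O₂ = 1.62/(1 + 0.3015) = 1.245 m.
d_UF₆ = 1.62 − 1.245 = 0.375 m.

0.375 m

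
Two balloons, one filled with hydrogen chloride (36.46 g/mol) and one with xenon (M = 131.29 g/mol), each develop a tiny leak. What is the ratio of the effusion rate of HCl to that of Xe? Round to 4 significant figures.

From Graham's law, rate_HCl/rate_Xe = √(M_Xe/M_HCl) = √(131.29/36.46) = √3.601 = 1.898.

1.898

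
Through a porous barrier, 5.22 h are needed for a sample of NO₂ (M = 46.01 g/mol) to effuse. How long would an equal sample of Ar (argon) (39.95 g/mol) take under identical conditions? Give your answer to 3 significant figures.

4.86 h

Graham's law gives t_Ar/t_NO₂ = √(M_Ar/M_NO₂) = √(39.95/46.01) = √0.8683 = 0.9318.
So the time for Ar is 5.22 × 0.9318 = 4.86 h.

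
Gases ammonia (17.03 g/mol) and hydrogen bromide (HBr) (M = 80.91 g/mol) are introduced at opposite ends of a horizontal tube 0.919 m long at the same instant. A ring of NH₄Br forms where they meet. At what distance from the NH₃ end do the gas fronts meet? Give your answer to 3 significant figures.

0.630 m

Graham's law gives d_NH₃/d_HBr = rate_NH₃/rate_HBr = √(M_HBr/M_NH₃) = √(80.91/17.03) = 2.180.
With d_NH₃ + d_HBr = 0.919 m, d_HBr = 0.919/(1 + 2.180) = 0.2890 m.
d_NH₃ = 0.919 − 0.2890 = 0.630 m.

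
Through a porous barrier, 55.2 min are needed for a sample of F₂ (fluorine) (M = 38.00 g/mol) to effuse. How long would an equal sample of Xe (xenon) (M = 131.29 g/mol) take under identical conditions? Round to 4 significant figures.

By Graham's law, t_Xe/t_F₂ = √(M_Xe/M_F₂) = √(131.29/38.00) = √3.455 = 1.859.
So the time for Xe is 55.2 × 1.859 = 102.6 min.

102.6 min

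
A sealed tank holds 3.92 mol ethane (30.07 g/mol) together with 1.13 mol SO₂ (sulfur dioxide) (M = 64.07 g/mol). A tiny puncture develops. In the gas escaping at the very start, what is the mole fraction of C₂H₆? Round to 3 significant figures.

The effusion rate of species i is ∝ p_i/√M_i ∝ n_i/√M_i.
Mole fraction of C₂H₆ in the effusate = (n_C₂H₆/√M_C₂H₆) / (n_C₂H₆/√M_C₂H₆ + n_SO₂/√M_SO₂)
= (3.92/√30.07) / (3.92/√30.07 + 1.13/√64.07) = 0.7149/(0.7149 + 0.1412) = 0.835.

0.835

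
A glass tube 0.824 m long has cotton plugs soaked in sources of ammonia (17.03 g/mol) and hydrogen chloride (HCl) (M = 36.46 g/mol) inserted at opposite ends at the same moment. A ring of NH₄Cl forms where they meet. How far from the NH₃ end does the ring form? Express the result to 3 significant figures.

Graham's law gives d_NH₃/d_HCl = rate_NH₃/rate_HCl = √(M_HCl/M_NH₃) = √(36.46/17.03) = 1.463.
With d_NH₃ + d_HCl = 0.824 m, d_HCl = 0.824/(1 + 1.463) = 0.3345 m.
d_NH₃ = 0.824 − 0.3345 = 0.489 m.

0.489 m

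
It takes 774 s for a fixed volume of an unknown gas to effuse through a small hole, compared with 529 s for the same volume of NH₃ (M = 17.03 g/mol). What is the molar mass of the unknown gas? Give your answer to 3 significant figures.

36.5 g/mol

Since effusion rate ∝ 1/√M, t_X/t_NH₃ = √(M_X/M_NH₃).
774/529 = 1.463 = √(M_X/17.03)
M_X = 17.03 × 1.463² = 17.03 × 2.141 = 36.5 g/mol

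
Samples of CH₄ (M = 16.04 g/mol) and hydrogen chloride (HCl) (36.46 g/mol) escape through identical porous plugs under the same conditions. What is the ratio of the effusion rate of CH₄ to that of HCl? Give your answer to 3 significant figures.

1.51

Using Graham's law: rate_CH₄/rate_HCl = √(M_HCl/M_CH₄) = √(36.46/16.04) = √2.273 = 1.51.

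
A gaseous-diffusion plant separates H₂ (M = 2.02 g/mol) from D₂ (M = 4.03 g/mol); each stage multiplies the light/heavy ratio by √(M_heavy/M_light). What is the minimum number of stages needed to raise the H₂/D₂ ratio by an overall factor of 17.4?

With α = √(4.03/2.02) per stage, ln α = ½ ln(1.99505) = 0.3453.
Need α^N ≥ 17.4 ⇒ N ≥ ln(17.4) / ln α = 2.856 / 0.3453 = 8.27.
Rounding up, N = 9 stages.

9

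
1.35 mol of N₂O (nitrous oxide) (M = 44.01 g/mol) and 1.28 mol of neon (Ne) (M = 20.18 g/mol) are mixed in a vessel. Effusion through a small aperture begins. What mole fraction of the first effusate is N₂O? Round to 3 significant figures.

Each component's effusion rate ∝ (its partial pressure)·(1/√M) ∝ n_i/√M_i.
So x_N₂O in the escaping gas = (n_N₂O/√M_N₂O) / Σ(n_i/√M_i)
= (1.35/√44.01) / (1.35/√44.01 + 1.28/√20.18) = 0.2035/(0.2035 + 0.2849) = 0.417.

0.417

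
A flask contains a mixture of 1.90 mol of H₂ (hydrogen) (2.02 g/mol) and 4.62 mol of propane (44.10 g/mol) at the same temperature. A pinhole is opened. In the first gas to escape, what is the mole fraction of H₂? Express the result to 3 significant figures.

Effusion rate of each component ∝ n_i/√M_i (partial pressure × 1/√M).
Mole fraction of H₂ in the effusate = (n_H₂/√M_H₂) / (n_H₂/√M_H₂ + n_C₃H₈/√M_C₃H₈)
= (1.90/√2.02) / (1.90/√2.02 + 4.62/√44.10) = 1.337/(1.337 + 0.6957) = 0.658.

0.658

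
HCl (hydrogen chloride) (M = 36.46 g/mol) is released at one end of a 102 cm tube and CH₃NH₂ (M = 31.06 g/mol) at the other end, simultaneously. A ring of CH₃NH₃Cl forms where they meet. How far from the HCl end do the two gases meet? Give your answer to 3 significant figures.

49.0 cm

Graham's law gives d_HCl/d_CH₃NH₂ = rate_HCl/rate_CH₃NH₂ = √(M_CH₃NH₂/M_HCl) = √(31.06/36.46) = 0.9230.
With d_HCl + d_CH₃NH₂ = 102 cm, d_CH₃NH₂ = 102/(1 + 0.9230) = 53.04 cm.
d_HCl = 102 − 53.04 = 49.0 cm.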